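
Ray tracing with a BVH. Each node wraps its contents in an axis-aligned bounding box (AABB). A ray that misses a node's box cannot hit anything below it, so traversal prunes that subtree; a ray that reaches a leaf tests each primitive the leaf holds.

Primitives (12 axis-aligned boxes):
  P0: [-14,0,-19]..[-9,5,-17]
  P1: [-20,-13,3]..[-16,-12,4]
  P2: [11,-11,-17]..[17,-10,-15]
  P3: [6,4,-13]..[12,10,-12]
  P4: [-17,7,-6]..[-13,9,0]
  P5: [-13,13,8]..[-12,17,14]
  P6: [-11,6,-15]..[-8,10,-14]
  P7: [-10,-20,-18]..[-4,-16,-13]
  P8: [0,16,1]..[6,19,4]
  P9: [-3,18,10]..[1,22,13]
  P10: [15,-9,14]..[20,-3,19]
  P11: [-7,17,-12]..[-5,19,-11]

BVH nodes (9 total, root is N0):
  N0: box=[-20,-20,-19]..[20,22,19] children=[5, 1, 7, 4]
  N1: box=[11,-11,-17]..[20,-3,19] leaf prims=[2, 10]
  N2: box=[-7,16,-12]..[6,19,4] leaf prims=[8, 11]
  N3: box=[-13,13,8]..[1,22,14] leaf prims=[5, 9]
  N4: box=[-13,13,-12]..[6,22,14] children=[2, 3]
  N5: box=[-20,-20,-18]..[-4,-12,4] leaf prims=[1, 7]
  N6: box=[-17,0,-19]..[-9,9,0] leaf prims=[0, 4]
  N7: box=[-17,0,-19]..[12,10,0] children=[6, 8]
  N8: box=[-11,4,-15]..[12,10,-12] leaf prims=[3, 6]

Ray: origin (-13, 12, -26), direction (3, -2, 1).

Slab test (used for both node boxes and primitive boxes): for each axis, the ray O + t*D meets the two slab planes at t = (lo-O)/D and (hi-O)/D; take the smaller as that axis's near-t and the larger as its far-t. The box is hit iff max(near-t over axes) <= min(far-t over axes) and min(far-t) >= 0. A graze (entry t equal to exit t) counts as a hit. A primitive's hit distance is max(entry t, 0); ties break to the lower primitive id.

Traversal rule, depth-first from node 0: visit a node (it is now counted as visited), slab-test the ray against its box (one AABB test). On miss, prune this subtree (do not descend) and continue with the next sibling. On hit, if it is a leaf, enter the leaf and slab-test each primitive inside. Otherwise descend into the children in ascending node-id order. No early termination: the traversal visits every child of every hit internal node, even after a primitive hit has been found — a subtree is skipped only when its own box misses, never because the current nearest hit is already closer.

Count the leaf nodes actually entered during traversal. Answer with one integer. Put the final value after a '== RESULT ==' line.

Traverse from the root:
N0 x:[-7/3,11] y:[-5,16] z:[7,45] -> hit [7,11], descend [1, 4, 5, 7]
  N1 x:[8,11] y:[15/2,23/2] z:[9,45] -> hit [9,11] leaf, test {P2(miss), P10(miss)}
  N4 x:[0,19/3] y:[-5,-1/2] z:[14,40] -> miss, prune
  N5 x:[-7/3,3] y:[12,16] z:[8,30] -> miss, prune
  N7 x:[-4/3,25/3] y:[1,6] z:[7,26] -> miss, prune

order=[0, 1, 4, 5, 7]  |boxes|=5  |leaves|=1  hit=miss

== RESULT ==
1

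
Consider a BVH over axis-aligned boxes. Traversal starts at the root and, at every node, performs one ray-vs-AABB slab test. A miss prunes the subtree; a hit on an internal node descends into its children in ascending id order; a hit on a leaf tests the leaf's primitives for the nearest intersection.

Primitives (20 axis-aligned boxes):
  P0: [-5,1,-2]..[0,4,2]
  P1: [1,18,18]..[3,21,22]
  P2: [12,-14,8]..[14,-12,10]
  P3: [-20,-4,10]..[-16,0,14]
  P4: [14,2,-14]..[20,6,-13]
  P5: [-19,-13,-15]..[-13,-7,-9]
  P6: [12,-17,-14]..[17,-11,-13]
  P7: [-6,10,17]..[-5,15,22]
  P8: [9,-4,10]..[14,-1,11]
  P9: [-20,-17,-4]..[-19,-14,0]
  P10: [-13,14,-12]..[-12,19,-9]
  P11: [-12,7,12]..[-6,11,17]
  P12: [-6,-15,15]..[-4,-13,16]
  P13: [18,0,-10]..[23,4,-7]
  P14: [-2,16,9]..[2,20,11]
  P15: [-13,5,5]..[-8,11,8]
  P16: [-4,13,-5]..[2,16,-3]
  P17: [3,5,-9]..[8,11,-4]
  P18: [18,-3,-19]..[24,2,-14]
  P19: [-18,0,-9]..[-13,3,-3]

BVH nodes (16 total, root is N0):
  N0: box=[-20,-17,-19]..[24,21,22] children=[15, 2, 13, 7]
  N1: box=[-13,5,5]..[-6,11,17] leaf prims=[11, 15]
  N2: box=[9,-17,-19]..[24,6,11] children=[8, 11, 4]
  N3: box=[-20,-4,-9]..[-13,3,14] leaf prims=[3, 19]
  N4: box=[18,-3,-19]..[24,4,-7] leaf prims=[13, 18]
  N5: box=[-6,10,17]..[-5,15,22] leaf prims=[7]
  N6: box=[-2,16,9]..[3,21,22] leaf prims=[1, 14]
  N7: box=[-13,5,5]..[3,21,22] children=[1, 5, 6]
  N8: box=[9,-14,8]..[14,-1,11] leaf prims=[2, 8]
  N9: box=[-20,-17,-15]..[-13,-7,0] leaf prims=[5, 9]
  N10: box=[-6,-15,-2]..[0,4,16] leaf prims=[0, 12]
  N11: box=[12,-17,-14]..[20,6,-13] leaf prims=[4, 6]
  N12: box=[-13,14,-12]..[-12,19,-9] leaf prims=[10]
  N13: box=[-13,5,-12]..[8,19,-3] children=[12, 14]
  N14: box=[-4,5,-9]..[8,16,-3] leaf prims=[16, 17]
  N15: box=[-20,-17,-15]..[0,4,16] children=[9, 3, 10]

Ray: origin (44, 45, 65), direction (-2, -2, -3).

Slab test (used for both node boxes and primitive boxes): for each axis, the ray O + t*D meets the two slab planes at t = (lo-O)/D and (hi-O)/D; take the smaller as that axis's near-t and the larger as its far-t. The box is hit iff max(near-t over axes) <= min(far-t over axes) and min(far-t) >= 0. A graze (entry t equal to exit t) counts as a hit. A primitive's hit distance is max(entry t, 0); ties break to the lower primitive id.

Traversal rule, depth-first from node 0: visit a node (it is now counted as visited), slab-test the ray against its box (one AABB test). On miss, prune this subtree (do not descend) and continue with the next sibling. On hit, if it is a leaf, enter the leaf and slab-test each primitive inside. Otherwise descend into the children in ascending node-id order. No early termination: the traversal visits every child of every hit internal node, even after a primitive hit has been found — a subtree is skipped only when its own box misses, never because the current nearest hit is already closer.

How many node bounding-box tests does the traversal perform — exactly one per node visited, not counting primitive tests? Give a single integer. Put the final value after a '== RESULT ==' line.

Walk:
N0 x:[10,32] y:[12,31] z:[43/3,28] -> hit [43/3,28], descend [2, 7, 13, 15]
  N2 x:[10,35/2] y:[39/2,31] z:[18,28] -> miss, prune
  N7 x:[41/2,57/2] y:[12,20] z:[43/3,20] -> miss, prune
  N13 x:[18,57/2] y:[13,20] z:[68/3,77/3] -> miss, prune
  N15 x:[22,32] y:[41/2,31] z:[49/3,80/3] -> hit [22,80/3], descend [3, 9, 10]
    N3 x:[57/2,32] y:[21,49/2] z:[17,74/3] -> miss, prune
    N9 x:[57/2,32] y:[26,31] z:[65/3,80/3] -> miss, prune
    N10 x:[22,25] y:[41/2,30] z:[49/3,67/3] -> hit [22,67/3] leaf, test {P0@t=22, P12(miss)}

8 AABB tests over nodes [0, 2, 7, 13, 15, 3, 9, 10]; 1 leaf entered; closest P0.

== RESULT ==
8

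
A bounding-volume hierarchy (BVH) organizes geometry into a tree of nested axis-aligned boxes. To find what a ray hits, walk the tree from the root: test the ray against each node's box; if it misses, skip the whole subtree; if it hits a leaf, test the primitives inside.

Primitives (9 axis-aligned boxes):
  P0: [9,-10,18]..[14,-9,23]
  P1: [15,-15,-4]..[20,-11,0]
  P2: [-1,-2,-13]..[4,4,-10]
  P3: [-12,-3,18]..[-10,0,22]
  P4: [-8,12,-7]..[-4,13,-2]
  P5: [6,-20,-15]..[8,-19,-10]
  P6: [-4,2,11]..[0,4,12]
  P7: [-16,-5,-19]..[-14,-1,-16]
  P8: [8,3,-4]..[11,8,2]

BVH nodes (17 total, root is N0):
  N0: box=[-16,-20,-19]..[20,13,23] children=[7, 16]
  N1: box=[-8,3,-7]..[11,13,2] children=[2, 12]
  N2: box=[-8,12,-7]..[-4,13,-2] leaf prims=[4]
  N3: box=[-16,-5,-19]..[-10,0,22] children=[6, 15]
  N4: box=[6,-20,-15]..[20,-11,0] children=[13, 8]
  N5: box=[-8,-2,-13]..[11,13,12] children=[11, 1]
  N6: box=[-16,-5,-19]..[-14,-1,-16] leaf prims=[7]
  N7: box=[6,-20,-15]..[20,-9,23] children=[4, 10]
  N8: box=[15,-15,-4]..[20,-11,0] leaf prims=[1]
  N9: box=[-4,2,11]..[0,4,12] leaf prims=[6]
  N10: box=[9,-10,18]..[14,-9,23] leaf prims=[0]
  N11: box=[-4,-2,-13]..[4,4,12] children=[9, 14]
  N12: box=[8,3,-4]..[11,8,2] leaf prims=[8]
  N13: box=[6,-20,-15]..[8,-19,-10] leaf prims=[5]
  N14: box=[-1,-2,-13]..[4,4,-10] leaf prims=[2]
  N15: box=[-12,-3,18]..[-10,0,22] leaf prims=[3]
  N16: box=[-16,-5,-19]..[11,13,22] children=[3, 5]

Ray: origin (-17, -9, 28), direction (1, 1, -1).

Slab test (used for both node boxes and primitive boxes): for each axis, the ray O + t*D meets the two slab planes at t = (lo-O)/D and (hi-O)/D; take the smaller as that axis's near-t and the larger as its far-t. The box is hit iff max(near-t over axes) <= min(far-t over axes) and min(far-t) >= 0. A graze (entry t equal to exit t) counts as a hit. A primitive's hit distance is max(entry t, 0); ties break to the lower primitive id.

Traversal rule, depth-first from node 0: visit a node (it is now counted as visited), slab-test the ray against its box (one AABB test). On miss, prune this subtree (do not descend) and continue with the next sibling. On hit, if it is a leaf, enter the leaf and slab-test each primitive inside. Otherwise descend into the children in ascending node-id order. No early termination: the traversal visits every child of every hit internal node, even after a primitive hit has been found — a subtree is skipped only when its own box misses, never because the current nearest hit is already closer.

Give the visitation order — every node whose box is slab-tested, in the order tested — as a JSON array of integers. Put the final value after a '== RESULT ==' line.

Walk:
N0 x:[1,37] y:[-11,22] z:[5,47] -> hit [5,22], descend [7, 16]
  N7 x:[23,37] y:[-11,0] z:[5,43] -> miss, prune
  N16 x:[1,28] y:[4,22] z:[6,47] -> hit [6,22], descend [3, 5]
    N3 x:[1,7] y:[4,9] z:[6,47] -> hit [6,7], descend [6, 15]
      N6 x:[1,3] y:[4,8] z:[44,47] -> miss, prune
      N15 x:[5,7] y:[6,9] z:[6,10] -> hit [6,7] leaf, test {P3@t=6}
    N5 x:[9,28] y:[7,22] z:[16,41] -> hit [16,22], descend [1, 11]
      N1 x:[9,28] y:[12,22] z:[26,35] -> miss, prune
      N11 x:[13,21] y:[7,13] z:[16,41] -> miss, prune

Summary -> nodes [0, 7, 16, 3, 6, 15, 5, 1, 11]; box-tests=9; leaf-entries=1; first=P3

== RESULT ==
[0, 7, 16, 3, 6, 15, 5, 1, 11]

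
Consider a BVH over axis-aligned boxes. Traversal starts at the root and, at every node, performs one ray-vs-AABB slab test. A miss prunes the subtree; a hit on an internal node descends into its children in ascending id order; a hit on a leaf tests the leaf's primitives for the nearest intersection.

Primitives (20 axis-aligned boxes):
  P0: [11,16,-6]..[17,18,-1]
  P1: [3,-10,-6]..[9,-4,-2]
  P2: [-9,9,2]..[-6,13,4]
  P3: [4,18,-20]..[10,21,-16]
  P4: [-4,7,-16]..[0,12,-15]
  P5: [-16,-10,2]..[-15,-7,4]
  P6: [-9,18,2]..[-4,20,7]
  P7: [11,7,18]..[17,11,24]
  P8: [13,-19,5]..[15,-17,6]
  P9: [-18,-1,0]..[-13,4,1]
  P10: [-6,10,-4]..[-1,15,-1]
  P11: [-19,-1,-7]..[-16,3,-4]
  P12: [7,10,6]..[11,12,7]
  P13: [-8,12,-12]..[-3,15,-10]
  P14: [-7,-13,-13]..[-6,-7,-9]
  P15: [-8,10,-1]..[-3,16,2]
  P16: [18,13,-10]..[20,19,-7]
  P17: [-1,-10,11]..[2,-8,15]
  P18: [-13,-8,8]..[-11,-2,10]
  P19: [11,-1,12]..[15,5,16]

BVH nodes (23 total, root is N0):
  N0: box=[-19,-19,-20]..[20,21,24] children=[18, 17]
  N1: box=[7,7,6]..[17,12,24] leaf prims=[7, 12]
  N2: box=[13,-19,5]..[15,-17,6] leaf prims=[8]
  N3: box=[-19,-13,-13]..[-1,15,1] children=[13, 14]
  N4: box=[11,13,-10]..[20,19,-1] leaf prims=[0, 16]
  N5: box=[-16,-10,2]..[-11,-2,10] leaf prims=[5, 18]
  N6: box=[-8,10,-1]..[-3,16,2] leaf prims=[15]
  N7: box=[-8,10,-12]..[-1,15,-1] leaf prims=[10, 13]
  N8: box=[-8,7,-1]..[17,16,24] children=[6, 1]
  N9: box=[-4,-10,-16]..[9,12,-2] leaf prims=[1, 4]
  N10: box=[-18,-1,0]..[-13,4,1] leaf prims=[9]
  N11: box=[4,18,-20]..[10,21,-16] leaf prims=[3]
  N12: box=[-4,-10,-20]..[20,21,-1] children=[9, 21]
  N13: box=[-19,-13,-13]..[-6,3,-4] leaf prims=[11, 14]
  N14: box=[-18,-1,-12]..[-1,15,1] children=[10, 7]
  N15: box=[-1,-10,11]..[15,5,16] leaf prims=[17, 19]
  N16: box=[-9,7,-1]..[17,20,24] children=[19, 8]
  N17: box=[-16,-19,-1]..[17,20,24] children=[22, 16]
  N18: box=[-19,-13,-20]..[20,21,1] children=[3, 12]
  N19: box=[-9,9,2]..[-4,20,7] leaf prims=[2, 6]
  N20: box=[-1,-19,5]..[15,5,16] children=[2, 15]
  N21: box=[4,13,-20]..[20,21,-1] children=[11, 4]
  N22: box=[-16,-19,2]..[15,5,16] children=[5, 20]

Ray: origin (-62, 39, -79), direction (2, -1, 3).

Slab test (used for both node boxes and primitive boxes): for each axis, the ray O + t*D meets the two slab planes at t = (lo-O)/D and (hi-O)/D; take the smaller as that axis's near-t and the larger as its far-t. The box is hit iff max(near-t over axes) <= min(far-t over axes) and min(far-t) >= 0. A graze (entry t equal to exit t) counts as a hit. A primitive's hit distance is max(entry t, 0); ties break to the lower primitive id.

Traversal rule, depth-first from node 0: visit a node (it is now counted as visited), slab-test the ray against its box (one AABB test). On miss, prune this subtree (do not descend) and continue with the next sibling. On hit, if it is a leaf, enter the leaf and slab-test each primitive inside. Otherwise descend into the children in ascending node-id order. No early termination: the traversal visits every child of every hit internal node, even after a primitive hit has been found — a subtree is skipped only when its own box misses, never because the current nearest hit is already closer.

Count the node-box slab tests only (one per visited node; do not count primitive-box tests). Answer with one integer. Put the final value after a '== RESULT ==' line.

Traverse from the root:
N0 x:[43/2,41] y:[18,58] z:[59/3,103/3] -> hit [43/2,103/3], descend [17, 18]
  N17 x:[23,79/2] y:[19,58] z:[26,103/3] -> hit [26,103/3], descend [16, 22]
    N16 x:[53/2,79/2] y:[19,32] z:[26,103/3] -> hit [53/2,32], descend [8, 19]
      N8 x:[27,79/2] y:[23,32] z:[26,103/3] -> hit [27,32], descend [1, 6]
        N1 x:[69/2,79/2] y:[27,32] z:[85/3,103/3] -> miss, prune
        N6 x:[27,59/2] y:[23,29] z:[26,27] -> hit [27,27] leaf, test {P15@t=27}
      N19 x:[53/2,29] y:[19,30] z:[27,86/3] -> hit [27,86/3] leaf, test {P2@t=27, P6(miss)}
    N22 x:[23,77/2] y:[34,58] z:[27,95/3] -> miss, prune
  N18 x:[43/2,41] y:[18,52] z:[59/3,80/3] -> hit [43/2,80/3], descend [3, 12]
    N3 x:[43/2,61/2] y:[24,52] z:[22,80/3] -> hit [24,80/3], descend [13, 14]
      N13 x:[43/2,28] y:[36,52] z:[22,25] -> miss, prune
      N14 x:[22,61/2] y:[24,40] z:[67/3,80/3] -> hit [24,80/3], descend [7, 10]
        N7 x:[27,61/2] y:[24,29] z:[67/3,26] -> miss, prune
        N10 x:[22,49/2] y:[35,40] z:[79/3,80/3] -> miss, prune
    N12 x:[29,41] y:[18,49] z:[59/3,26] -> miss, prune

Visited [0, 17, 16, 8, 1, 6, 19, 22, 18, 3, 13, 14, 7, 10, 12]. Tests: 15 box, 2 leaf. Nearest: P2.

== RESULT ==
15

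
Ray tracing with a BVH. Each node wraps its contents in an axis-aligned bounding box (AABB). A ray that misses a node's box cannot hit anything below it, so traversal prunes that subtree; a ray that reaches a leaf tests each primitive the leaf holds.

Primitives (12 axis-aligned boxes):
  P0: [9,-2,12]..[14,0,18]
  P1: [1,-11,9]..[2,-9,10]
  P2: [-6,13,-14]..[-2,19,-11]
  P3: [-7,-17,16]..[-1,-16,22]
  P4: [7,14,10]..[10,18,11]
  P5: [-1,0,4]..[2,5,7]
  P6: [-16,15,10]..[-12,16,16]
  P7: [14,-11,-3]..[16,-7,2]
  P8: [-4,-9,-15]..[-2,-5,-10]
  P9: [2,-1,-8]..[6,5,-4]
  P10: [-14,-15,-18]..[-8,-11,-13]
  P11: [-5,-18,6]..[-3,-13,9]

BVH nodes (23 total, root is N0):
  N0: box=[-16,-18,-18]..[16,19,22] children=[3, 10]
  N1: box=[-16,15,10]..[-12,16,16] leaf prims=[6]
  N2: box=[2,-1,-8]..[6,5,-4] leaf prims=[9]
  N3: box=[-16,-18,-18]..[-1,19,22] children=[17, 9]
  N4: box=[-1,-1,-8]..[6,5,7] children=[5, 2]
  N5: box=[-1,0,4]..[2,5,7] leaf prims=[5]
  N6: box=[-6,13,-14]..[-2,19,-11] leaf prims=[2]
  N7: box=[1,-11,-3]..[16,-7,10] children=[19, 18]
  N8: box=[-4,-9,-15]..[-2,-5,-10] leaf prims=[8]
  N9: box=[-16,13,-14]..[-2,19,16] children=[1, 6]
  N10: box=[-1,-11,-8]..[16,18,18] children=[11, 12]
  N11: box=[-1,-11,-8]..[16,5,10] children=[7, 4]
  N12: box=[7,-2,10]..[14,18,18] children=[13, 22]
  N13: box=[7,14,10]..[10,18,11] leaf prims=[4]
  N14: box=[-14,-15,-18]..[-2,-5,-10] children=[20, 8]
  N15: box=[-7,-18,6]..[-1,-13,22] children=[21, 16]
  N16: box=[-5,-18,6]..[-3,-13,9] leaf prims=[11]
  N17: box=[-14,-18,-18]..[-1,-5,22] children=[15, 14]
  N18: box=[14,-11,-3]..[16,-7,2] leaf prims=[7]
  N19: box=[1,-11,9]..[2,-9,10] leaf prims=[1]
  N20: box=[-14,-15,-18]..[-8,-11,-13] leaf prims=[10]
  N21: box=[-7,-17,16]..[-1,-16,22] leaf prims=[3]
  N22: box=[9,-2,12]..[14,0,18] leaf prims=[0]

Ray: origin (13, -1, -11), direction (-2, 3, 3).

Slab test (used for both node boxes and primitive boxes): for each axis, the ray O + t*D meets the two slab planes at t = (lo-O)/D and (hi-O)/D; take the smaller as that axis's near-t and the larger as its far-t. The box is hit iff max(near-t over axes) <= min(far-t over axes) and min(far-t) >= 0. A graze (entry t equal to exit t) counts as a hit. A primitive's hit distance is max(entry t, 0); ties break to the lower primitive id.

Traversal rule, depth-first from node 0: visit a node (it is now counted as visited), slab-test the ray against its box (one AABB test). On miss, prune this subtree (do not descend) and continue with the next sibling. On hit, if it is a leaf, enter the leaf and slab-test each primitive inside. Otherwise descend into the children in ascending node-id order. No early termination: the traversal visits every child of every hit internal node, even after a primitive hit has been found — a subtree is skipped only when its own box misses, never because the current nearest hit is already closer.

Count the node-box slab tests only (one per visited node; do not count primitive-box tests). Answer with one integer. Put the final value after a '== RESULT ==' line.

Trace the traversal:
N0 x:[-3/2,29/2] y:[-17/3,20/3] z:[-7/3,11] -> hit [-3/2,20/3], descend [3, 10]
  N3 x:[7,29/2] y:[-17/3,20/3] z:[-7/3,11] -> miss, prune
  N10 x:[-3/2,7] y:[-10/3,19/3] z:[1,29/3] -> hit [1,19/3], descend [11, 12]
    N11 x:[-3/2,7] y:[-10/3,2] z:[1,7] -> hit [1,2], descend [4, 7]
      N4 x:[7/2,7] y:[0,2] z:[1,6] -> miss, prune
      N7 x:[-3/2,6] y:[-10/3,-2] z:[8/3,7] -> miss, prune
    N12 x:[-1/2,3] y:[-1/3,19/3] z:[7,29/3] -> miss, prune

Summary -> nodes [0, 3, 10, 11, 4, 7, 12]; box-tests=7; leaf-entries=0; first=miss

== RESULT ==
7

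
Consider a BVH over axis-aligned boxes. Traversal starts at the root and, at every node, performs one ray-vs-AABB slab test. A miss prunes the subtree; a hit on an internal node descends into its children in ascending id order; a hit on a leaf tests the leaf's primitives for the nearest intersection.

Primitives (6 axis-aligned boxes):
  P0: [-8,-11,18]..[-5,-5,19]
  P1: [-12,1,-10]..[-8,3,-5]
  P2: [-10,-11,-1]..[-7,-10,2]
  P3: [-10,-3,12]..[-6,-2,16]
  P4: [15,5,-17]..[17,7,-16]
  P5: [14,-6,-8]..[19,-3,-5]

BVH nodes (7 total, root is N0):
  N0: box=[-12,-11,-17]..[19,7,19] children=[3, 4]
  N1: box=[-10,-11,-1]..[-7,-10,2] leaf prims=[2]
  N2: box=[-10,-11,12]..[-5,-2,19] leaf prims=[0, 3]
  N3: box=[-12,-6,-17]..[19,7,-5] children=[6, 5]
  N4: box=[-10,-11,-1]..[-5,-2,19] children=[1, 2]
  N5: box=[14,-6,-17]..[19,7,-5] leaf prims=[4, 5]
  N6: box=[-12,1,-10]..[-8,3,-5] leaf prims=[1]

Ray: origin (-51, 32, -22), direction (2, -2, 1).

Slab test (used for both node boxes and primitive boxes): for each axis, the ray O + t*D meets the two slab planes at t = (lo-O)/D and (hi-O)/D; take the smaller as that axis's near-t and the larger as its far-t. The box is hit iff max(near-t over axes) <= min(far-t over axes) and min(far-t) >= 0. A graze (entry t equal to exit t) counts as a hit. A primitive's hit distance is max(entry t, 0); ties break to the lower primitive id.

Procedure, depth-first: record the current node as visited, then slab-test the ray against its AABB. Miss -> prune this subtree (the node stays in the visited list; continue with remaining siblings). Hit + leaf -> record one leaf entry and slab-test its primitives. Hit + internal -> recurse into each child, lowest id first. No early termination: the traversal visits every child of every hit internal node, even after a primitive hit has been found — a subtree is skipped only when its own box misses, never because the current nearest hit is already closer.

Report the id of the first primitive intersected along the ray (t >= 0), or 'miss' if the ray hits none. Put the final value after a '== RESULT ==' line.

Trace the traversal:
N0 x:[39/2,35] y:[25/2,43/2] z:[5,41] -> hit [39/2,43/2], descend [3, 4]
  N3 x:[39/2,35] y:[25/2,19] z:[5,17] -> miss, prune
  N4 x:[41/2,23] y:[17,43/2] z:[21,41] -> hit [21,43/2], descend [1, 2]
    N1 x:[41/2,22] y:[21,43/2] z:[21,24] -> hit [21,43/2] leaf, test {P2@t=21}
    N2 x:[41/2,23] y:[17,43/2] z:[34,41] -> miss, prune

Visited [0, 3, 4, 1, 2]. Tests: 5 box, 1 leaf. Nearest: P2.

== RESULT ==
2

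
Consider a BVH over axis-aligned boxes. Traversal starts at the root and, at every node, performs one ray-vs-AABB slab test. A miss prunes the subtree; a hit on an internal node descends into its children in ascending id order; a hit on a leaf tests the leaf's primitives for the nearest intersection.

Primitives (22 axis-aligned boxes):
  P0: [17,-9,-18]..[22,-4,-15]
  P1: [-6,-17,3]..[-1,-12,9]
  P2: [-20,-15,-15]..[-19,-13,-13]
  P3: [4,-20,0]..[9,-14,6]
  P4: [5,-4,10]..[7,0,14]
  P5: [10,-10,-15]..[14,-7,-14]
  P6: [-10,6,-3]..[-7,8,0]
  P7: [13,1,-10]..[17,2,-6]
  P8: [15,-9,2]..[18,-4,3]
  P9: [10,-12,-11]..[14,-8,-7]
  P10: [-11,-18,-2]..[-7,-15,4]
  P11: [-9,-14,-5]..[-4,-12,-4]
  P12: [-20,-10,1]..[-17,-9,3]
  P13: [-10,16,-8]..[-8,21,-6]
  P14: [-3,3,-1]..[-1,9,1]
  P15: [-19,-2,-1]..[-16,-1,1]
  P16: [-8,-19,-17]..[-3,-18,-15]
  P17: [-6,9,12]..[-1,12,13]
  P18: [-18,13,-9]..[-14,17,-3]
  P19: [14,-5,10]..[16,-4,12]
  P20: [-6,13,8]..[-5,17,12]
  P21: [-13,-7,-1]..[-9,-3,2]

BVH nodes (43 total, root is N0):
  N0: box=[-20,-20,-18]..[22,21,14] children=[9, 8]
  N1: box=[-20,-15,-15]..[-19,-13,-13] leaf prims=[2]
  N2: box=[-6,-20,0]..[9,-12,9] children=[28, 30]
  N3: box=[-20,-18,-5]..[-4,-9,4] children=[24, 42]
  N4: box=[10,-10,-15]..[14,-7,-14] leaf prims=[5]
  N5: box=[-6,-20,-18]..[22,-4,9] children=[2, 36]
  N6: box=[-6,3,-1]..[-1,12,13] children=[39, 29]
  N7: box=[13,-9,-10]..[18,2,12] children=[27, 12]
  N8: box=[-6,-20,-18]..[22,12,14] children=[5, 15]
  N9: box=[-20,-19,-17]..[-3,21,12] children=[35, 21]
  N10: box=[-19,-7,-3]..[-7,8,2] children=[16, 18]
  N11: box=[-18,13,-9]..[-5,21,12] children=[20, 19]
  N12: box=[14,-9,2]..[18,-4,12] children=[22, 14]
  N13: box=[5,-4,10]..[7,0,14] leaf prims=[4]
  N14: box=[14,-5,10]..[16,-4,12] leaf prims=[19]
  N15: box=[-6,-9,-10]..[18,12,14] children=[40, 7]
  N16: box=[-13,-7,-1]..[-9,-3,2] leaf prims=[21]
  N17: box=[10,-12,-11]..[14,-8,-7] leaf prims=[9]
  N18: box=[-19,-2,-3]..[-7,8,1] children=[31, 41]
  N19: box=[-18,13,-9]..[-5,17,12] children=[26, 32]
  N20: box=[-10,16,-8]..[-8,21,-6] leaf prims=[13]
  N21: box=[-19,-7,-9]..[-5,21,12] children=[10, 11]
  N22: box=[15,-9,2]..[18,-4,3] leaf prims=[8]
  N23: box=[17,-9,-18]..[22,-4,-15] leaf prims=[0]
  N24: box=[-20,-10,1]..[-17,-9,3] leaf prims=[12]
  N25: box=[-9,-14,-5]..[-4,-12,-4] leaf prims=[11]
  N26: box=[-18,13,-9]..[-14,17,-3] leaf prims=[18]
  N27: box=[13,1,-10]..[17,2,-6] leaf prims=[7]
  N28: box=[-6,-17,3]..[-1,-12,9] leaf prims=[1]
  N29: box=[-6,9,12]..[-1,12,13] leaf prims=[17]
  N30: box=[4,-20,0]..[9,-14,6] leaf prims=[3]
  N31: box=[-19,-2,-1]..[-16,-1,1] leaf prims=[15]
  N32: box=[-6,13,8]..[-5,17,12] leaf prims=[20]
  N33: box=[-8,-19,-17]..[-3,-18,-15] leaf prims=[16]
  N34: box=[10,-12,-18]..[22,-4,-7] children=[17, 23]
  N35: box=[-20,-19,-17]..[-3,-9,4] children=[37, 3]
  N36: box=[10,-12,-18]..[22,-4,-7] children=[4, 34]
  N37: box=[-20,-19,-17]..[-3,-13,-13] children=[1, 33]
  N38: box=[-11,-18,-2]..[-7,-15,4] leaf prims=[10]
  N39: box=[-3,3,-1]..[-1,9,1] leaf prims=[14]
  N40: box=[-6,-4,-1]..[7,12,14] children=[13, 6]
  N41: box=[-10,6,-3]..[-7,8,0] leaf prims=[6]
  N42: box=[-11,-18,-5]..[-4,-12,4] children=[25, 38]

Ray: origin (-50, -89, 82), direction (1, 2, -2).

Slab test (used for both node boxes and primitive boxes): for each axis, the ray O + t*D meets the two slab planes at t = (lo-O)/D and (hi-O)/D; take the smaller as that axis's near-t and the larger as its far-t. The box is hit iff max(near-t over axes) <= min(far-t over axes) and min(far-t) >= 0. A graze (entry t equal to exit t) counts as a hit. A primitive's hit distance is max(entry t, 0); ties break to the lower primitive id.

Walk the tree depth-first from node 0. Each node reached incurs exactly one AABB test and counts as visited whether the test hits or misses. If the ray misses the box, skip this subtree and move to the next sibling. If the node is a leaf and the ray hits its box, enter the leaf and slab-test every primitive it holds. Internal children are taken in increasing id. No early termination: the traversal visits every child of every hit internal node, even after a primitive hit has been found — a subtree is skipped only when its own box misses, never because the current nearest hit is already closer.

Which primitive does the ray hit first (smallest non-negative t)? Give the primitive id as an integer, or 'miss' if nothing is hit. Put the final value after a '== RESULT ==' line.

Walk:
N0 x:[30,72] y:[69/2,55] z:[34,50] -> hit [69/2,50], descend [8, 9]
  N8 x:[44,72] y:[69/2,101/2] z:[34,50] -> hit [44,50], descend [5, 15]
    N5 x:[44,72] y:[69/2,85/2] z:[73/2,50] -> miss, prune
    N15 x:[44,68] y:[40,101/2] z:[34,46] -> hit [44,46], descend [7, 40]
      N7 x:[63,68] y:[40,91/2] z:[35,46] -> miss, prune
      N40 x:[44,57] y:[85/2,101/2] z:[34,83/2] -> miss, prune
  N9 x:[30,47] y:[35,55] z:[35,99/2] -> hit [35,47], descend [21, 35]
    N21 x:[31,45] y:[41,55] z:[35,91/2] -> hit [41,45], descend [10, 11]
      N10 x:[31,43] y:[41,97/2] z:[40,85/2] -> hit [41,85/2], descend [16, 18]
        N16 x:[37,41] y:[41,43] z:[40,83/2] -> hit [41,41] leaf, test {P21@t=41}
        N18 x:[31,43] y:[87/2,97/2] z:[81/2,85/2] -> miss, prune
      N11 x:[32,45] y:[51,55] z:[35,91/2] -> miss, prune
    N35 x:[30,47] y:[35,40] z:[39,99/2] -> hit [39,40], descend [3, 37]
      N3 x:[30,46] y:[71/2,40] z:[39,87/2] -> hit [39,40], descend [24, 42]
        N24 x:[30,33] y:[79/2,40] z:[79/2,81/2] -> miss, prune
        N42 x:[39,46] y:[71/2,77/2] z:[39,87/2] -> miss, prune
      N37 x:[30,47] y:[35,38] z:[95/2,99/2] -> miss, prune

order=[0, 8, 5, 15, 7, 40, 9, 21, 10, 16, 18, 11, 35, 3, 24, 42, 37]  |boxes|=17  |leaves|=1  hit=P21

== RESULT ==
21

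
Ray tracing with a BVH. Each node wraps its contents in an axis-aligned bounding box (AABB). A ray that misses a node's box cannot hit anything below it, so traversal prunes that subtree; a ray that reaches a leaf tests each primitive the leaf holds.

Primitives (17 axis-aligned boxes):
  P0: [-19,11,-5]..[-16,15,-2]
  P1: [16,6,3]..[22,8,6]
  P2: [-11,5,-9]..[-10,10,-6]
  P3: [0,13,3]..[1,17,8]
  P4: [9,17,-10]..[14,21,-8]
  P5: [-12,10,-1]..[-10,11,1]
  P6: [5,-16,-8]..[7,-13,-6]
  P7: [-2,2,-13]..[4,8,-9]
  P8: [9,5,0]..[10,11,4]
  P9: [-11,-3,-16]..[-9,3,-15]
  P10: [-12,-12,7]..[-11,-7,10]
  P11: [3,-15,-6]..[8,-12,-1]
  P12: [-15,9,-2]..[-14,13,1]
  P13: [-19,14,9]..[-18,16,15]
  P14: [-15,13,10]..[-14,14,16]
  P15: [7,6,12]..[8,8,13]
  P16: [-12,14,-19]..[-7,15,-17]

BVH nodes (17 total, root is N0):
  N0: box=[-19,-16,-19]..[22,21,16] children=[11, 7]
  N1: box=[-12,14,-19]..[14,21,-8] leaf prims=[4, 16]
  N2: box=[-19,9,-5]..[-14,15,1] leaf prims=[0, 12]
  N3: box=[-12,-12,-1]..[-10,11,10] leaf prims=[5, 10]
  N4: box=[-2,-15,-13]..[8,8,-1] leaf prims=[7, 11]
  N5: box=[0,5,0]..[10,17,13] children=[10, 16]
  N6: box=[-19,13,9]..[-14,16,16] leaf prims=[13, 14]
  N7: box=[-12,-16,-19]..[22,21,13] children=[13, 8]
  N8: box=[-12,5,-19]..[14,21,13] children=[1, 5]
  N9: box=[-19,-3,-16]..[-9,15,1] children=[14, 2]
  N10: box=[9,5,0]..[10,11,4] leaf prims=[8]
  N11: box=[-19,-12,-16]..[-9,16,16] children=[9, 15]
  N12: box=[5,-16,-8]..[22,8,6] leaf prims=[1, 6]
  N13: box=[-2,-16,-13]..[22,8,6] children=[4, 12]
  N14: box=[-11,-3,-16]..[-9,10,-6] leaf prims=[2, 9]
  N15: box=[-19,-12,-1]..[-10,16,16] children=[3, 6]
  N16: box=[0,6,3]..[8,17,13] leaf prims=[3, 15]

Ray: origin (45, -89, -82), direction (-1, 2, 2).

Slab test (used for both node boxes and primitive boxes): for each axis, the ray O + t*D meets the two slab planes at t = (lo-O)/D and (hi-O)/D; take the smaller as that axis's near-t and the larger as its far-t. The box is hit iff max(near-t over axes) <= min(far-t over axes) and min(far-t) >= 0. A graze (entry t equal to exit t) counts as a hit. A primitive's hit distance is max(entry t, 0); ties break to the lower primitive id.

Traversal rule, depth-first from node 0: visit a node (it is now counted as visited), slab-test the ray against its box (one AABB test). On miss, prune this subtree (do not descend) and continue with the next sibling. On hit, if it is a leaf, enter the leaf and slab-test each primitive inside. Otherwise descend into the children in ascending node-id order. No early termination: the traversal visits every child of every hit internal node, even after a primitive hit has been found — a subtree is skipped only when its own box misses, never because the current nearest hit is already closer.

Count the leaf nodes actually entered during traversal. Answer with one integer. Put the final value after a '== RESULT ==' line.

Traverse from the root:
N0 x:[23,64] y:[73/2,55] z:[63/2,49] -> hit [73/2,49], descend [7, 11]
  N7 x:[23,57] y:[73/2,55] z:[63/2,95/2] -> hit [73/2,95/2], descend [8, 13]
    N8 x:[31,57] y:[47,55] z:[63/2,95/2] -> hit [47,95/2], descend [1, 5]
      N1 x:[31,57] y:[103/2,55] z:[63/2,37] -> miss, prune
      N5 x:[35,45] y:[47,53] z:[41,95/2] -> miss, prune
    N13 x:[23,47] y:[73/2,97/2] z:[69/2,44] -> hit [73/2,44], descend [4, 12]
      N4 x:[37,47] y:[37,97/2] z:[69/2,81/2] -> hit [37,81/2] leaf, test {P7(miss), P11@t=38}
      N12 x:[23,40] y:[73/2,97/2] z:[37,44] -> hit [37,40] leaf, test {P1(miss), P6@t=38}
  N11 x:[54,64] y:[77/2,105/2] z:[33,49] -> miss, prune

order=[0, 7, 8, 1, 5, 13, 4, 12, 11]  |boxes|=9  |leaves|=2  hit=P6

== RESULT ==
2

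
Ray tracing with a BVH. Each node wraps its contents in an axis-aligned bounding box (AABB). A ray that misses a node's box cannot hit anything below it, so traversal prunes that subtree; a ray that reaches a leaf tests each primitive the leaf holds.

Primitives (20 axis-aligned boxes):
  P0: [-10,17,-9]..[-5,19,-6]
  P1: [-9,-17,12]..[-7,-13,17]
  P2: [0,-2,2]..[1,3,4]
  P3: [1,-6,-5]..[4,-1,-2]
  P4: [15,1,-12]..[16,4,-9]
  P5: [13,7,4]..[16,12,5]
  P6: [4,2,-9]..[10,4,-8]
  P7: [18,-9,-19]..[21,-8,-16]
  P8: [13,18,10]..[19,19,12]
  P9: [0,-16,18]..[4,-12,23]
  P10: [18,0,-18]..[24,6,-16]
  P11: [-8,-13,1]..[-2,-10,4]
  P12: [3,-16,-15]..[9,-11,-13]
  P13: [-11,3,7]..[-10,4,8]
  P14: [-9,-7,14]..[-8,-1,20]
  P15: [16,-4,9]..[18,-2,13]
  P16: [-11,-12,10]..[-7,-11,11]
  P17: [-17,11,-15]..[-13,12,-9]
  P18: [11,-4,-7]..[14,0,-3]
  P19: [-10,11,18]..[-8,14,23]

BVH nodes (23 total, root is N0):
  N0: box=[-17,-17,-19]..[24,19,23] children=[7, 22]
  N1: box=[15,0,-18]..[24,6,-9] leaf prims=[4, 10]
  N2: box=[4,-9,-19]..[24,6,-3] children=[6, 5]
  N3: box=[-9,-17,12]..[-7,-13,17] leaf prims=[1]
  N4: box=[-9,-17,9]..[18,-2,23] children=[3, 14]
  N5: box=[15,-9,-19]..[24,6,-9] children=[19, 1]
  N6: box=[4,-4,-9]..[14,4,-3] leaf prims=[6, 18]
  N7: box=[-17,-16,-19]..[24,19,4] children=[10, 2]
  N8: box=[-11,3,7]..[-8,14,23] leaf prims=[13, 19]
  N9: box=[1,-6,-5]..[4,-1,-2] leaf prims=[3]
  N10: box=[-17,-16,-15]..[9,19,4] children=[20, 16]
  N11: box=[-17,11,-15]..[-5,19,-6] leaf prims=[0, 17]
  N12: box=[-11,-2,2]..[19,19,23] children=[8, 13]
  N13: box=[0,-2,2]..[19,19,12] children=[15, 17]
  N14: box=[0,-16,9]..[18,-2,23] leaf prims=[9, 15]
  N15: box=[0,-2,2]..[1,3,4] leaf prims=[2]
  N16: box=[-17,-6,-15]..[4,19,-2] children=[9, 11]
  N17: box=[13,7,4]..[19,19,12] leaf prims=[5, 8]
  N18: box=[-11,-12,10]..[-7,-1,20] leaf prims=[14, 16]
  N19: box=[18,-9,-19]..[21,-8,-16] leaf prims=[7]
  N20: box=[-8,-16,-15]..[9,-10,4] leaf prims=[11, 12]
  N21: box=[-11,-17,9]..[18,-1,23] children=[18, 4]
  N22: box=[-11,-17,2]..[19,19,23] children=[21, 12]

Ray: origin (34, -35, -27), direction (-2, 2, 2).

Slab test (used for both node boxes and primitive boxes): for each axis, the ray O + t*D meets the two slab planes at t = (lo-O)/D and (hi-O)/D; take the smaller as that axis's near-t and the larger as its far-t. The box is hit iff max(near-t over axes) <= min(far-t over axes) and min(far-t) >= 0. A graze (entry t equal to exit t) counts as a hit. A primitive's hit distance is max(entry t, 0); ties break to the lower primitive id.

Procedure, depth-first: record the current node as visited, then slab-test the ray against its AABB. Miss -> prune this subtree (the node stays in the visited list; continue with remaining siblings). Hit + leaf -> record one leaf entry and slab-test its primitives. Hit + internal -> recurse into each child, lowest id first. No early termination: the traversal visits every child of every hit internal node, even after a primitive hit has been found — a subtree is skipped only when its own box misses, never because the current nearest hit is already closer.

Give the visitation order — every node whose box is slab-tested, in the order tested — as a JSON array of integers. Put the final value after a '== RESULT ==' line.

Traverse from the root:
N0 x:[5,51/2] y:[9,27] z:[4,25] -> hit [9,25], descend [7, 22]
  N7 x:[5,51/2] y:[19/2,27] z:[4,31/2] -> hit [19/2,31/2], descend [2, 10]
    N2 x:[5,15] y:[13,41/2] z:[4,12] -> miss, prune
    N10 x:[25/2,51/2] y:[19/2,27] z:[6,31/2] -> hit [25/2,31/2], descend [16, 20]
      N16 x:[15,51/2] y:[29/2,27] z:[6,25/2] -> miss, prune
      N20 x:[25/2,21] y:[19/2,25/2] z:[6,31/2] -> hit [25/2,25/2] leaf, test {P11(miss), P12(miss)}
  N22 x:[15/2,45/2] y:[9,27] z:[29/2,25] -> hit [29/2,45/2], descend [12, 21]
    N12 x:[15/2,45/2] y:[33/2,27] z:[29/2,25] -> hit [33/2,45/2], descend [8, 13]
      N8 x:[21,45/2] y:[19,49/2] z:[17,25] -> hit [21,45/2] leaf, test {P13(miss), P19(miss)}
      N13 x:[15/2,17] y:[33/2,27] z:[29/2,39/2] -> hit [33/2,17], descend [15, 17]
        N15 x:[33/2,17] y:[33/2,19] z:[29/2,31/2] -> miss, prune
        N17 x:[15/2,21/2] y:[21,27] z:[31/2,39/2] -> miss, prune
    N21 x:[8,45/2] y:[9,17] z:[18,25] -> miss, prune

Visited [0, 7, 2, 10, 16, 20, 22, 12, 8, 13, 15, 17, 21]. Tests: 13 box, 2 leaf. Nearest: miss.

== RESULT ==
[0, 7, 2, 10, 16, 20, 22, 12, 8, 13, 15, 17, 21]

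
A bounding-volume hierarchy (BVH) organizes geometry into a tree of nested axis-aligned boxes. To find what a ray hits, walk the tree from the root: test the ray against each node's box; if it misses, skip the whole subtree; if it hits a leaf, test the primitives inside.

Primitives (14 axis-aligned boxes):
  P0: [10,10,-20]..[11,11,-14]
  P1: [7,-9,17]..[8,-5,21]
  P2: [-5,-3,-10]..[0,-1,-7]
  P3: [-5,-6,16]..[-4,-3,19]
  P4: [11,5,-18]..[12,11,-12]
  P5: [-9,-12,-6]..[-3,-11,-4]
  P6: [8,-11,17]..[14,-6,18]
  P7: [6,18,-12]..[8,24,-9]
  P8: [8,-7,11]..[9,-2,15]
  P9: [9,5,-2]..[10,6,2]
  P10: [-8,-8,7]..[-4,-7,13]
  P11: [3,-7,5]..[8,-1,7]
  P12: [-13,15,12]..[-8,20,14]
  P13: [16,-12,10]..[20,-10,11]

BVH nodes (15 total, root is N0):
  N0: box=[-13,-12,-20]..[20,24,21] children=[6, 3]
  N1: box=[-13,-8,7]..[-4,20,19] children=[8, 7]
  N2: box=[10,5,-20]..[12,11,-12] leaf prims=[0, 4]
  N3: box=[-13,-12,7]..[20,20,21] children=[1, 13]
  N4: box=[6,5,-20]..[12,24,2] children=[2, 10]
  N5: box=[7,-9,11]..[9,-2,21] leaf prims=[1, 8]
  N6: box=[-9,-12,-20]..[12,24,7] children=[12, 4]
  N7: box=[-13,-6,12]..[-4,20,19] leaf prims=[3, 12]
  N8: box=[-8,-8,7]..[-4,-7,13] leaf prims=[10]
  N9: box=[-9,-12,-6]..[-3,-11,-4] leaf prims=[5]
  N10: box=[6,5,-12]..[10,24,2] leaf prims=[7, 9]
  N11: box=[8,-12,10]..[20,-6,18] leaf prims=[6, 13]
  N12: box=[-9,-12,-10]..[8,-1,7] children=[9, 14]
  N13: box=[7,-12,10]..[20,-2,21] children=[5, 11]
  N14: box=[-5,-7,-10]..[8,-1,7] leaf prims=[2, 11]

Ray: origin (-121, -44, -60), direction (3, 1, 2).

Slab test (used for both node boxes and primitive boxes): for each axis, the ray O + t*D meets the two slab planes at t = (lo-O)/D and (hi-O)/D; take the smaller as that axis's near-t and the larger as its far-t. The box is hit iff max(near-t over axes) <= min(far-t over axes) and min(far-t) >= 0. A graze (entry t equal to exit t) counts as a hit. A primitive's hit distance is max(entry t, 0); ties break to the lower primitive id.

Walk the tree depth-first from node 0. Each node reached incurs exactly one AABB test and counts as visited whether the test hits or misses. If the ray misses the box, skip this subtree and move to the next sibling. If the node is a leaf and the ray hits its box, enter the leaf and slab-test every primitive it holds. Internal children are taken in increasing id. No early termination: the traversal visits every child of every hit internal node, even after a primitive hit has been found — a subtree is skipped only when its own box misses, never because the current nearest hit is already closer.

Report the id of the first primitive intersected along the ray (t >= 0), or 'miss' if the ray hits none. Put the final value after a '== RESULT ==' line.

Trace the traversal:
N0 x:[36,47] y:[32,68] z:[20,81/2] -> hit [36,81/2], descend [3, 6]
  N3 x:[36,47] y:[32,64] z:[67/2,81/2] -> hit [36,81/2], descend [1, 13]
    N1 x:[36,39] y:[36,64] z:[67/2,79/2] -> hit [36,39], descend [7, 8]
      N7 x:[36,39] y:[38,64] z:[36,79/2] -> hit [38,39] leaf, test {P3@t=116/3, P12(miss)}
      N8 x:[113/3,39] y:[36,37] z:[67/2,73/2] -> miss, prune
    N13 x:[128/3,47] y:[32,42] z:[35,81/2] -> miss, prune
  N6 x:[112/3,133/3] y:[32,68] z:[20,67/2] -> miss, prune

order=[0, 3, 1, 7, 8, 13, 6]  |boxes|=7  |leaves|=1  hit=P3

== RESULT ==
3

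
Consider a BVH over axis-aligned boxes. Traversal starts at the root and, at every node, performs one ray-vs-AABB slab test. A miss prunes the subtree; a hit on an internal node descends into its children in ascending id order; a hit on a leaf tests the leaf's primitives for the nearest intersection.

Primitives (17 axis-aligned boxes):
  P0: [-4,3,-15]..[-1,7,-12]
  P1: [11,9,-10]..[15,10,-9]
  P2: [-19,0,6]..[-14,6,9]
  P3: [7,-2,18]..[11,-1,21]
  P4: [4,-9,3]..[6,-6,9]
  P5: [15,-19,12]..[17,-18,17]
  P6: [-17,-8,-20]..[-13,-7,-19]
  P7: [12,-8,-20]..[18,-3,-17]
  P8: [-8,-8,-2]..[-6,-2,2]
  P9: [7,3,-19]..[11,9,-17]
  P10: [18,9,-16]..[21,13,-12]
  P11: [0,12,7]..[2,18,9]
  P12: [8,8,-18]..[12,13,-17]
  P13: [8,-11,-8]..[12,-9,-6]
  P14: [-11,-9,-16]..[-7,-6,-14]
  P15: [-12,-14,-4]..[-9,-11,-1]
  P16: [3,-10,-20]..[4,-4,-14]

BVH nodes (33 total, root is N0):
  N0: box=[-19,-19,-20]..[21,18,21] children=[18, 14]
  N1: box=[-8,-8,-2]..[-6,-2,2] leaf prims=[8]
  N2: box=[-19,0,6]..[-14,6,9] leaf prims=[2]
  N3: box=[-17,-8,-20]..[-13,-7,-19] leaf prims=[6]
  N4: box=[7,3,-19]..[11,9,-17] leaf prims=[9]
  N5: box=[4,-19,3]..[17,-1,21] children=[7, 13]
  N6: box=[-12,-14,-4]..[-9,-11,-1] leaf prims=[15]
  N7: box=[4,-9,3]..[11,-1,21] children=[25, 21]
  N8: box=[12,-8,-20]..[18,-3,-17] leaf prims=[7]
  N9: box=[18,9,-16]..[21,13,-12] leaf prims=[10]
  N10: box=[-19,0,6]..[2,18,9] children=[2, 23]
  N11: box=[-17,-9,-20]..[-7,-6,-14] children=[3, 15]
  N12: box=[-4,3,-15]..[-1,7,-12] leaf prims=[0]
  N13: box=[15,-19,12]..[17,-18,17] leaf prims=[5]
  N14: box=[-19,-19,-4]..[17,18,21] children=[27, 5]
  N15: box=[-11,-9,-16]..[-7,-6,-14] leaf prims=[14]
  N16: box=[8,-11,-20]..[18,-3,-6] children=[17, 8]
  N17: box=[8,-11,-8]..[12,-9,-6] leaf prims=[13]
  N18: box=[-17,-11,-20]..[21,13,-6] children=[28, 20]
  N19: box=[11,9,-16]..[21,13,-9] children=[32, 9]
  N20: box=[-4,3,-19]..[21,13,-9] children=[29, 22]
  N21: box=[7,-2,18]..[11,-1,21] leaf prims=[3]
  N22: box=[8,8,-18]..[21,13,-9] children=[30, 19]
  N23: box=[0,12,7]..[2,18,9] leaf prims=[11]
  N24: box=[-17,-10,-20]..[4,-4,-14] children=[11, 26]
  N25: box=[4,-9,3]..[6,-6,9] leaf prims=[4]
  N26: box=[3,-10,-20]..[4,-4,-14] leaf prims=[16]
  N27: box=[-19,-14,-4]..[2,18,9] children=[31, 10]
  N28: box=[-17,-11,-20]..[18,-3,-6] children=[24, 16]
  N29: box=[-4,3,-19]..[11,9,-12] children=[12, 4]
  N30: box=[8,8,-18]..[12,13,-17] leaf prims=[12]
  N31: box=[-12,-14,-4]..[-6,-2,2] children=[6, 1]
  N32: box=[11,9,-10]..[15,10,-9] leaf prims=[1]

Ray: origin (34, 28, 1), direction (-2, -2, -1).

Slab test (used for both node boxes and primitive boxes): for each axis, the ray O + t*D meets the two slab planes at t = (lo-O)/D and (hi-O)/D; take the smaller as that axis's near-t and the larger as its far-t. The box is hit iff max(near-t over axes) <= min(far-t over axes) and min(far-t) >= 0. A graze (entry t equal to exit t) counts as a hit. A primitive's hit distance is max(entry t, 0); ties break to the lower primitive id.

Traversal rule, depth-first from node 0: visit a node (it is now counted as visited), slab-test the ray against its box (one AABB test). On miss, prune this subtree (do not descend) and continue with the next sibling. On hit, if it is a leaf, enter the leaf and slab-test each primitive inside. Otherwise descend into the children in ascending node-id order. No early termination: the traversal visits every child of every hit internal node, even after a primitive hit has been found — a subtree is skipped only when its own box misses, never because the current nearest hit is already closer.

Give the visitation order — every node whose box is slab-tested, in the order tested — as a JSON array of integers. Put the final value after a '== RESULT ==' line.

Walk:
N0 x:[13/2,53/2] y:[5,47/2] z:[-20,21] -> hit [13/2,21], descend [14, 18]
  N14 x:[17/2,53/2] y:[5,47/2] z:[-20,5] -> miss, prune
  N18 x:[13/2,51/2] y:[15/2,39/2] z:[7,21] -> hit [15/2,39/2], descend [20, 28]
    N20 x:[13/2,19] y:[15/2,25/2] z:[10,20] -> hit [10,25/2], descend [22, 29]
      N22 x:[13/2,13] y:[15/2,10] z:[10,19] -> hit [10,10], descend [19, 30]
        N19 x:[13/2,23/2] y:[15/2,19/2] z:[10,17] -> miss, prune
        N30 x:[11,13] y:[15/2,10] z:[18,19] -> miss, prune
      N29 x:[23/2,19] y:[19/2,25/2] z:[13,20] -> miss, prune
    N28 x:[8,51/2] y:[31/2,39/2] z:[7,21] -> hit [31/2,39/2], descend [16, 24]
      N16 x:[8,13] y:[31/2,39/2] z:[7,21] -> miss, prune
      N24 x:[15,51/2] y:[16,19] z:[15,21] -> hit [16,19], descend [11, 26]
        N11 x:[41/2,51/2] y:[17,37/2] z:[15,21] -> miss, prune
        N26 x:[15,31/2] y:[16,19] z:[15,21] -> miss, prune

13 AABB tests over nodes [0, 14, 18, 20, 22, 19, 30, 29, 28, 16, 24, 11, 26]; 0 leaves entered; closest miss.

== RESULT ==
[0, 14, 18, 20, 22, 19, 30, 29, 28, 16, 24, 11, 26]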